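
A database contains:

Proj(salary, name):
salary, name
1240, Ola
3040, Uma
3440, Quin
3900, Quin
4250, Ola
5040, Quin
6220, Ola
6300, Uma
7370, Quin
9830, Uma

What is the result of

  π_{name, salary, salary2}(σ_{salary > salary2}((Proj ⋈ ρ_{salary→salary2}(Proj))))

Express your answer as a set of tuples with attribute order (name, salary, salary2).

{(Ola, 4250, 1240), (Ola, 6220, 1240), (Ola, 6220, 4250), (Quin, 3900, 3440), (Quin, 5040, 3440), (Quin, 5040, 3900), (Quin, 7370, 3440), (Quin, 7370, 3900), (Quin, 7370, 5040), (Uma, 6300, 3040), (Uma, 9830, 3040), (Uma, 9830, 6300)}

ρ[salary→salary2]: schema becomes (salary2, name); tuples unchanged.
Natural join on name: {(1240, Ola, 1240), (1240, Ola, 4250), (1240, Ola, 6220), (3040, Uma, 3040), (3040, Uma, 6300), (3040, Uma, 9830), (3440, Quin, 3440), (3440, Quin, 3900), (3440, Quin, 5040), (3440, Quin, 7370), (3900, Quin, 3440), (3900, Quin, 3900), (3900, Quin, 5040), (3900, Quin, 7370), (4250, Ola, 1240), (4250, Ola, 4250), (4250, Ola, 6220), (5040, Quin, 3440), (5040, Quin, 3900), (5040, Quin, 5040), (5040, Quin, 7370), (6220, Ola, 1240), (6220, Ola, 4250), (6220, Ola, 6220), (6300, Uma, 3040), (6300, Uma, 6300), (6300, Uma, 9830), (7370, Quin, 3440), (7370, Quin, 3900), (7370, Quin, 5040), (7370, Quin, 7370), (9830, Uma, 3040), (9830, Uma, 6300), (9830, Uma, 9830)}
σ[salary > salary2]: keep tuples satisfying salary > salary2 → {(3900, Quin, 3440), (4250, Ola, 1240), (5040, Quin, 3440), (5040, Quin, 3900), (6220, Ola, 1240), (6220, Ola, 4250), (6300, Uma, 3040), (7370, Quin, 3440), (7370, Quin, 3900), (7370, Quin, 5040), (9830, Uma, 3040), (9830, Uma, 6300)}
π[name, salary, salary2]: project onto (name, salary, salary2) → {(Ola, 4250, 1240), (Ola, 6220, 1240), (Ola, 6220, 4250), (Quin, 3900, 3440), (Quin, 5040, 3440), (Quin, 5040, 3900), (Quin, 7370, 3440), (Quin, 7370, 3900), (Quin, 7370, 5040), (Uma, 6300, 3040), (Uma, 9830, 3040), (Uma, 9830, 6300)}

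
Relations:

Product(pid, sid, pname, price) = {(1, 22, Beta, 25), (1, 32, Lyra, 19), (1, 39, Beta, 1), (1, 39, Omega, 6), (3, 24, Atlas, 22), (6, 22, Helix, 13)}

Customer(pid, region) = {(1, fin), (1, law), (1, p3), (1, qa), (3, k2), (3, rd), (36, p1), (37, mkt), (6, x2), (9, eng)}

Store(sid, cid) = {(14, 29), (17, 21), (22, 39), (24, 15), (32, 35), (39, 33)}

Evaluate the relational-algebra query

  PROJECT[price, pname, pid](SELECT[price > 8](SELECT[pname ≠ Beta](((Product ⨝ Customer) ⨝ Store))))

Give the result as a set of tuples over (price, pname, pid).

Joining Product and Customer on pid yields {(1, 22, Beta, 25, fin), (1, 22, Beta, 25, law), (1, 22, Beta, 25, p3), (1, 22, Beta, 25, qa), (1, 32, Lyra, 19, fin), (1, 32, Lyra, 19, law), (1, 32, Lyra, 19, p3), (1, 32, Lyra, 19, qa), (1, 39, Beta, 1, fin), (1, 39, Beta, 1, law), (1, 39, Beta, 1, p3), (1, 39, Beta, 1, qa), (1, 39, Omega, 6, fin), (1, 39, Omega, 6, law), (1, 39, Omega, 6, p3), (1, 39, Omega, 6, qa), (3, 24, Atlas, 22, k2), (3, 24, Atlas, 22, rd), (6, 22, Helix, 13, x2)}.
Joining (Product ⨝ Customer) and Store on sid yields {(1, 22, Beta, 25, fin, 39), (1, 22, Beta, 25, law, 39), (1, 22, Beta, 25, p3, 39), (1, 22, Beta, 25, qa, 39), (1, 32, Lyra, 19, fin, 35), (1, 32, Lyra, 19, law, 35), (1, 32, Lyra, 19, p3, 35), (1, 32, Lyra, 19, qa, 35), (1, 39, Beta, 1, fin, 33), (1, 39, Beta, 1, law, 33), (1, 39, Beta, 1, p3, 33), (1, 39, Beta, 1, qa, 33), (1, 39, Omega, 6, fin, 33), (1, 39, Omega, 6, law, 33), (1, 39, Omega, 6, p3, 33), (1, 39, Omega, 6, qa, 33), (3, 24, Atlas, 22, k2, 15), (3, 24, Atlas, 22, rd, 15), (6, 22, Helix, 13, x2, 39)}.
σ[pname ≠ Beta]: keep tuples satisfying pname ≠ Beta → {(1, 32, Lyra, 19, fin, 35), (1, 32, Lyra, 19, law, 35), (1, 32, Lyra, 19, p3, 35), (1, 32, Lyra, 19, qa, 35), (1, 39, Omega, 6, fin, 33), (1, 39, Omega, 6, law, 33), (1, 39, Omega, 6, p3, 33), (1, 39, Omega, 6, qa, 33), (3, 24, Atlas, 22, k2, 15), (3, 24, Atlas, 22, rd, 15), (6, 22, Helix, 13, x2, 39)}
σ[price > 8]: keep tuples satisfying price > 8 → {(1, 32, Lyra, 19, fin, 35), (1, 32, Lyra, 19, law, 35), (1, 32, Lyra, 19, p3, 35), (1, 32, Lyra, 19, qa, 35), (3, 24, Atlas, 22, k2, 15), (3, 24, Atlas, 22, rd, 15), (6, 22, Helix, 13, x2, 39)}
π[price, pname, pid]: project onto (price, pname, pid) (4 duplicate(s) eliminated) → {(13, Helix, 6), (19, Lyra, 1), (22, Atlas, 3)}

{(13, Helix, 6), (19, Lyra, 1), (22, Atlas, 3)}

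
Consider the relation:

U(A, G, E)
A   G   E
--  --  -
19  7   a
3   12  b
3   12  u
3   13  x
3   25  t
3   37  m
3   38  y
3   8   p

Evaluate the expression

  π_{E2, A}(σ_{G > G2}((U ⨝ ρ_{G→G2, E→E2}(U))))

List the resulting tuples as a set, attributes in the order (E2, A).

{(b, 3), (m, 3), (p, 3), (t, 3), (u, 3), (x, 3)}

ρ[G→G2, E→E2]: schema becomes (A, G2, E2); tuples unchanged.
Joining U and ρ_{G→G2, E→E2}(U) on A yields {(19, 7, a, 7, a), (3, 12, b, 12, b), (3, 12, b, 12, u), (3, 12, b, 13, x), (3, 12, b, 25, t), (3, 12, b, 37, m), (3, 12, b, 38, y), (3, 12, b, 8, p), (3, 12, u, 12, b), (3, 12, u, 12, u), (3, 12, u, 13, x), (3, 12, u, 25, t), (3, 12, u, 37, m), (3, 12, u, 38, y), (3, 12, u, 8, p), (3, 13, x, 12, b), (3, 13, x, 12, u), (3, 13, x, 13, x), (3, 13, x, 25, t), (3, 13, x, 37, m), (3, 13, x, 38, y), (3, 13, x, 8, p), (3, 25, t, 12, b), (3, 25, t, 12, u), (3, 25, t, 13, x), (3, 25, t, 25, t), (3, 25, t, 37, m), (3, 25, t, 38, y), (3, 25, t, 8, p), (3, 37, m, 12, b), (3, 37, m, 12, u), (3, 37, m, 13, x), (3, 37, m, 25, t), (3, 37, m, 37, m), (3, 37, m, 38, y), (3, 37, m, 8, p), (3, 38, y, 12, b), (3, 38, y, 12, u), (3, 38, y, 13, x), (3, 38, y, 25, t), (3, 38, y, 37, m), (3, 38, y, 38, y), (3, 38, y, 8, p), (3, 8, p, 12, b), (3, 8, p, 12, u), (3, 8, p, 13, x), (3, 8, p, 25, t), (3, 8, p, 37, m), (3, 8, p, 38, y), (3, 8, p, 8, p)}.
Selection G > G2: {(3, 12, b, 8, p), (3, 12, u, 8, p), (3, 13, x, 12, b), (3, 13, x, 12, u), (3, 13, x, 8, p), (3, 25, t, 12, b), (3, 25, t, 12, u), (3, 25, t, 13, x), (3, 25, t, 8, p), (3, 37, m, 12, b), (3, 37, m, 12, u), (3, 37, m, 13, x), (3, 37, m, 25, t), (3, 37, m, 8, p), (3, 38, y, 12, b), (3, 38, y, 12, u), (3, 38, y, 13, x), (3, 38, y, 25, t), (3, 38, y, 37, m), (3, 38, y, 8, p)}
Keep only column(s) E2, A (14 duplicate(s) eliminated): {(b, 3), (m, 3), (p, 3), (t, 3), (u, 3), (x, 3)}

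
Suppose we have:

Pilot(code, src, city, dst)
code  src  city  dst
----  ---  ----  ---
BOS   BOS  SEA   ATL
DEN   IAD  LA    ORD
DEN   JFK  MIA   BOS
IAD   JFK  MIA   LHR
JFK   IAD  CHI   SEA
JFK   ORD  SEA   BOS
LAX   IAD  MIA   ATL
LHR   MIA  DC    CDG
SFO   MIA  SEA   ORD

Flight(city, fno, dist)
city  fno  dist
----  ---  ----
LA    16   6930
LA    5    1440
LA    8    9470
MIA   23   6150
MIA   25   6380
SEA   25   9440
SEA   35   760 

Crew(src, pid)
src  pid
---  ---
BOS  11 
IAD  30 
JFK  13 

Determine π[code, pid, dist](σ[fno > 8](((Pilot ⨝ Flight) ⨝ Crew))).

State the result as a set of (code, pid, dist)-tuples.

Joining Pilot and Flight on city yields {(BOS, BOS, SEA, ATL, 25, 9440), (BOS, BOS, SEA, ATL, 35, 760), (DEN, IAD, LA, ORD, 16, 6930), (DEN, IAD, LA, ORD, 5, 1440), (DEN, IAD, LA, ORD, 8, 9470), (DEN, JFK, MIA, BOS, 23, 6150), (DEN, JFK, MIA, BOS, 25, 6380), (IAD, JFK, MIA, LHR, 23, 6150), (IAD, JFK, MIA, LHR, 25, 6380), (JFK, ORD, SEA, BOS, 25, 9440), (JFK, ORD, SEA, BOS, 35, 760), (LAX, IAD, MIA, ATL, 23, 6150), (LAX, IAD, MIA, ATL, 25, 6380), (SFO, MIA, SEA, ORD, 25, 9440), (SFO, MIA, SEA, ORD, 35, 760)}.
Joining (Pilot ⨝ Flight) and Crew on src yields {(BOS, BOS, SEA, ATL, 25, 9440, 11), (BOS, BOS, SEA, ATL, 35, 760, 11), (DEN, IAD, LA, ORD, 16, 6930, 30), (DEN, IAD, LA, ORD, 5, 1440, 30), (DEN, IAD, LA, ORD, 8, 9470, 30), (DEN, JFK, MIA, BOS, 23, 6150, 13), (DEN, JFK, MIA, BOS, 25, 6380, 13), (IAD, JFK, MIA, LHR, 23, 6150, 13), (IAD, JFK, MIA, LHR, 25, 6380, 13), (LAX, IAD, MIA, ATL, 23, 6150, 30), (LAX, IAD, MIA, ATL, 25, 6380, 30)}.
Selection fno > 8: {(BOS, BOS, SEA, ATL, 25, 9440, 11), (BOS, BOS, SEA, ATL, 35, 760, 11), (DEN, IAD, LA, ORD, 16, 6930, 30), (DEN, JFK, MIA, BOS, 23, 6150, 13), (DEN, JFK, MIA, BOS, 25, 6380, 13), (IAD, JFK, MIA, LHR, 23, 6150, 13), (IAD, JFK, MIA, LHR, 25, 6380, 13), (LAX, IAD, MIA, ATL, 23, 6150, 30), (LAX, IAD, MIA, ATL, 25, 6380, 30)}
π[code, pid, dist]: project onto (code, pid, dist) → {(BOS, 11, 760), (BOS, 11, 9440), (DEN, 13, 6150), (DEN, 13, 6380), (DEN, 30, 6930), (IAD, 13, 6150), (IAD, 13, 6380), (LAX, 30, 6150), (LAX, 30, 6380)}

{(BOS, 11, 760), (BOS, 11, 9440), (DEN, 13, 6150), (DEN, 13, 6380), (DEN, 30, 6930), (IAD, 13, 6150), (IAD, 13, 6380), (LAX, 30, 6150), (LAX, 30, 6380)}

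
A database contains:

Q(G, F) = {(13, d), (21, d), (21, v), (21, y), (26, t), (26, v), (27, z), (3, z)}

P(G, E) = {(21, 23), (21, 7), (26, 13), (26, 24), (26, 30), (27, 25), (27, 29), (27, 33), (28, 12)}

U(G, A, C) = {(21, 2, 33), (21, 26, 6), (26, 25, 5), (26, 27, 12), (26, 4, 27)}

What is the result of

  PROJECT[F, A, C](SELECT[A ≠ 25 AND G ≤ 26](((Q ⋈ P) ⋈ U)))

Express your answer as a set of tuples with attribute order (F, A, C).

{(d, 2, 33), (d, 26, 6), (t, 27, 12), (t, 4, 27), (v, 2, 33), (v, 26, 6), (v, 27, 12), (v, 4, 27), (y, 2, 33), (y, 26, 6)}

Joining Q and P on G yields {(21, d, 23), (21, d, 7), (21, v, 23), (21, v, 7), (21, y, 23), (21, y, 7), (26, t, 13), (26, t, 24), (26, t, 30), (26, v, 13), (26, v, 24), (26, v, 30), (27, z, 25), (27, z, 29), (27, z, 33)}.
Joining (Q ⋈ P) and U on G yields {(21, d, 23, 2, 33), (21, d, 23, 26, 6), (21, d, 7, 2, 33), (21, d, 7, 26, 6), (21, v, 23, 2, 33), (21, v, 23, 26, 6), (21, v, 7, 2, 33), (21, v, 7, 26, 6), (21, y, 23, 2, 33), (21, y, 23, 26, 6), (21, y, 7, 2, 33), (21, y, 7, 26, 6), (26, t, 13, 25, 5), (26, t, 13, 27, 12), (26, t, 13, 4, 27), (26, t, 24, 25, 5), (26, t, 24, 27, 12), (26, t, 24, 4, 27), (26, t, 30, 25, 5), (26, t, 30, 27, 12), (26, t, 30, 4, 27), (26, v, 13, 25, 5), (26, v, 13, 27, 12), (26, v, 13, 4, 27), (26, v, 24, 25, 5), (26, v, 24, 27, 12), (26, v, 24, 4, 27), (26, v, 30, 25, 5), (26, v, 30, 27, 12), (26, v, 30, 4, 27)}.
Apply σ_{A ≠ 25 AND G ≤ 26}; surviving tuples: {(21, d, 23, 2, 33), (21, d, 23, 26, 6), (21, d, 7, 2, 33), (21, d, 7, 26, 6), (21, v, 23, 2, 33), (21, v, 23, 26, 6), (21, v, 7, 2, 33), (21, v, 7, 26, 6), (21, y, 23, 2, 33), (21, y, 23, 26, 6), (21, y, 7, 2, 33), (21, y, 7, 26, 6), (26, t, 13, 27, 12), (26, t, 13, 4, 27), (26, t, 24, 27, 12), (26, t, 24, 4, 27), (26, t, 30, 27, 12), (26, t, 30, 4, 27), (26, v, 13, 27, 12), (26, v, 13, 4, 27), (26, v, 24, 27, 12), (26, v, 24, 4, 27), (26, v, 30, 27, 12), (26, v, 30, 4, 27)}
π[F, A, C]: project onto (F, A, C) (14 duplicate(s) eliminated) → {(d, 2, 33), (d, 26, 6), (t, 27, 12), (t, 4, 27), (v, 2, 33), (v, 26, 6), (v, 27, 12), (v, 4, 27), (y, 2, 33), (y, 26, 6)}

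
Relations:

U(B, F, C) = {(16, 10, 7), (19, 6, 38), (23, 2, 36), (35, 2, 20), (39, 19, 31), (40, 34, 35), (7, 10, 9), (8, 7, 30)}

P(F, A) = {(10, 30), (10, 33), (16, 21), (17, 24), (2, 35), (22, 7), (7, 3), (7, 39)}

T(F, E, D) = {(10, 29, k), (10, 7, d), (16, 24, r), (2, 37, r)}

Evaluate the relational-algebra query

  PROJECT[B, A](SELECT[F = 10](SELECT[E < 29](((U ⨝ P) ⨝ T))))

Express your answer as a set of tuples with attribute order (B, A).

Natural join on F: {(16, 10, 7, 30), (16, 10, 7, 33), (23, 2, 36, 35), (35, 2, 20, 35), (7, 10, 9, 30), (7, 10, 9, 33), (8, 7, 30, 3), (8, 7, 30, 39)}
Natural join on F: {(16, 10, 7, 30, 29, k), (16, 10, 7, 30, 7, d), (16, 10, 7, 33, 29, k), (16, 10, 7, 33, 7, d), (23, 2, 36, 35, 37, r), (35, 2, 20, 35, 37, r), (7, 10, 9, 30, 29, k), (7, 10, 9, 30, 7, d), (7, 10, 9, 33, 29, k), (7, 10, 9, 33, 7, d)}
Filtering on E < 29 leaves {(16, 10, 7, 30, 7, d), (16, 10, 7, 33, 7, d), (7, 10, 9, 30, 7, d), (7, 10, 9, 33, 7, d)}.
Filtering on F = 10 leaves {(16, 10, 7, 30, 7, d), (16, 10, 7, 33, 7, d), (7, 10, 9, 30, 7, d), (7, 10, 9, 33, 7, d)}.
Projecting to B, A: {(16, 30), (16, 33), (7, 30), (7, 33)}

{(16, 30), (16, 33), (7, 30), (7, 33)}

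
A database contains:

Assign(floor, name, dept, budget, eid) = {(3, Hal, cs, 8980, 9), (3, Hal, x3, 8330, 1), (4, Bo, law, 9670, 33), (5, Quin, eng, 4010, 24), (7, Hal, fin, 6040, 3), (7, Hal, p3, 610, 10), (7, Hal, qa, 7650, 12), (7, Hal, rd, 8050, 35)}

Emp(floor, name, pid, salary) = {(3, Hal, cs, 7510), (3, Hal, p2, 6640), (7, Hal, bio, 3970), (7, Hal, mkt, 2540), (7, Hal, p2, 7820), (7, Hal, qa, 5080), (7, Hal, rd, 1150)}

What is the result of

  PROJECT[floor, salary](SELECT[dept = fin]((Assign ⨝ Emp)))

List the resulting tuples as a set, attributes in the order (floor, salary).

Joining Assign and Emp on floor, name yields {(3, Hal, cs, 8980, 9, cs, 7510), (3, Hal, cs, 8980, 9, p2, 6640), (3, Hal, x3, 8330, 1, cs, 7510), (3, Hal, x3, 8330, 1, p2, 6640), (7, Hal, fin, 6040, 3, bio, 3970), (7, Hal, fin, 6040, 3, mkt, 2540), (7, Hal, fin, 6040, 3, p2, 7820), (7, Hal, fin, 6040, 3, qa, 5080), (7, Hal, fin, 6040, 3, rd, 1150), (7, Hal, p3, 610, 10, bio, 3970), (7, Hal, p3, 610, 10, mkt, 2540), (7, Hal, p3, 610, 10, p2, 7820), (7, Hal, p3, 610, 10, qa, 5080), (7, Hal, p3, 610, 10, rd, 1150), (7, Hal, qa, 7650, 12, bio, 3970), (7, Hal, qa, 7650, 12, mkt, 2540), (7, Hal, qa, 7650, 12, p2, 7820), (7, Hal, qa, 7650, 12, qa, 5080), (7, Hal, qa, 7650, 12, rd, 1150), (7, Hal, rd, 8050, 35, bio, 3970), (7, Hal, rd, 8050, 35, mkt, 2540), (7, Hal, rd, 8050, 35, p2, 7820), (7, Hal, rd, 8050, 35, qa, 5080), (7, Hal, rd, 8050, 35, rd, 1150)}.
Filtering on dept = fin leaves {(7, Hal, fin, 6040, 3, bio, 3970), (7, Hal, fin, 6040, 3, mkt, 2540), (7, Hal, fin, 6040, 3, p2, 7820), (7, Hal, fin, 6040, 3, qa, 5080), (7, Hal, fin, 6040, 3, rd, 1150)}.
π_{floor, salary} gives {(7, 1150), (7, 2540), (7, 3970), (7, 5080), (7, 7820)}.

{(7, 1150), (7, 2540), (7, 3970), (7, 5080), (7, 7820)}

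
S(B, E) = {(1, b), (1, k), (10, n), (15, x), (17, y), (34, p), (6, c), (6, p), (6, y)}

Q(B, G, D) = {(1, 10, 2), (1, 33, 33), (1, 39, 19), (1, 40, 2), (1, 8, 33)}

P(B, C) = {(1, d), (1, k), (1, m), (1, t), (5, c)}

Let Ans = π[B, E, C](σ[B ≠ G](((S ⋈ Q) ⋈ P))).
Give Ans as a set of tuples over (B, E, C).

Joining S and Q on B yields {(1, b, 10, 2), (1, b, 33, 33), (1, b, 39, 19), (1, b, 40, 2), (1, b, 8, 33), (1, k, 10, 2), (1, k, 33, 33), (1, k, 39, 19), (1, k, 40, 2), (1, k, 8, 33)}.
Joining (S ⋈ Q) and P on B yields {(1, b, 10, 2, d), (1, b, 10, 2, k), (1, b, 10, 2, m), (1, b, 10, 2, t), (1, b, 33, 33, d), (1, b, 33, 33, k), (1, b, 33, 33, m), (1, b, 33, 33, t), (1, b, 39, 19, d), (1, b, 39, 19, k), (1, b, 39, 19, m), (1, b, 39, 19, t), (1, b, 40, 2, d), (1, b, 40, 2, k), (1, b, 40, 2, m), (1, b, 40, 2, t), (1, b, 8, 33, d), (1, b, 8, 33, k), (1, b, 8, 33, m), (1, b, 8, 33, t), (1, k, 10, 2, d), (1, k, 10, 2, k), (1, k, 10, 2, m), (1, k, 10, 2, t), (1, k, 33, 33, d), (1, k, 33, 33, k), (1, k, 33, 33, m), (1, k, 33, 33, t), (1, k, 39, 19, d), (1, k, 39, 19, k), (1, k, 39, 19, m), (1, k, 39, 19, t), (1, k, 40, 2, d), (1, k, 40, 2, k), (1, k, 40, 2, m), (1, k, 40, 2, t), (1, k, 8, 33, d), (1, k, 8, 33, k), (1, k, 8, 33, m), (1, k, 8, 33, t)}.
Selection B ≠ G: {(1, b, 10, 2, d), (1, b, 10, 2, k), (1, b, 10, 2, m), (1, b, 10, 2, t), (1, b, 33, 33, d), (1, b, 33, 33, k), (1, b, 33, 33, m), (1, b, 33, 33, t), (1, b, 39, 19, d), (1, b, 39, 19, k), (1, b, 39, 19, m), (1, b, 39, 19, t), (1, b, 40, 2, d), (1, b, 40, 2, k), (1, b, 40, 2, m), (1, b, 40, 2, t), (1, b, 8, 33, d), (1, b, 8, 33, k), (1, b, 8, 33, m), (1, b, 8, 33, t), (1, k, 10, 2, d), (1, k, 10, 2, k), (1, k, 10, 2, m), (1, k, 10, 2, t), (1, k, 33, 33, d), (1, k, 33, 33, k), (1, k, 33, 33, m), (1, k, 33, 33, t), (1, k, 39, 19, d), (1, k, 39, 19, k), (1, k, 39, 19, m), (1, k, 39, 19, t), (1, k, 40, 2, d), (1, k, 40, 2, k), (1, k, 40, 2, m), (1, k, 40, 2, t), (1, k, 8, 33, d), (1, k, 8, 33, k), (1, k, 8, 33, m), (1, k, 8, 33, t)}
π_{B, E, C} gives {(1, b, d), (1, b, k), (1, b, m), (1, b, t), (1, k, d), (1, k, k), (1, k, m), (1, k, t)} (32 duplicate(s) eliminated).

{(1, b, d), (1, b, k), (1, b, m), (1, b, t), (1, k, d), (1, k, k), (1, k, m), (1, k, t)}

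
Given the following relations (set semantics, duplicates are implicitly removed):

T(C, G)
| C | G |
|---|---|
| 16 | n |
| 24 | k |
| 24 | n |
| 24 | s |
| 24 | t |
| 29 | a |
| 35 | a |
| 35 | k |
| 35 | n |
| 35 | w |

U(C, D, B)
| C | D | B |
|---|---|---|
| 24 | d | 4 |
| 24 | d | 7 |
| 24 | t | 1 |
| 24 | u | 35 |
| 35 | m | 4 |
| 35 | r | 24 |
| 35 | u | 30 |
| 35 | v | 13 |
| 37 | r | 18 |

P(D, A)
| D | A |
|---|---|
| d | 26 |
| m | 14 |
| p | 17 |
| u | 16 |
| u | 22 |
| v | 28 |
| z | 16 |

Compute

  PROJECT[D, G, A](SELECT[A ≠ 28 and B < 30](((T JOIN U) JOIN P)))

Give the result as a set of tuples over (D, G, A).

{(d, k, 26), (d, n, 26), (d, s, 26), (d, t, 26), (m, a, 14), (m, k, 14), (m, n, 14), (m, w, 14)}

Natural join on C: {(24, k, d, 4), (24, k, d, 7), (24, k, t, 1), (24, k, u, 35), (24, n, d, 4), (24, n, d, 7), (24, n, t, 1), (24, n, u, 35), (24, s, d, 4), (24, s, d, 7), (24, s, t, 1), (24, s, u, 35), (24, t, d, 4), (24, t, d, 7), (24, t, t, 1), (24, t, u, 35), (35, a, m, 4), (35, a, r, 24), (35, a, u, 30), (35, a, v, 13), (35, k, m, 4), (35, k, r, 24), (35, k, u, 30), (35, k, v, 13), (35, n, m, 4), (35, n, r, 24), (35, n, u, 30), (35, n, v, 13), (35, w, m, 4), (35, w, r, 24), (35, w, u, 30), (35, w, v, 13)}
Natural join on D: {(24, k, d, 4, 26), (24, k, d, 7, 26), (24, k, u, 35, 16), (24, k, u, 35, 22), (24, n, d, 4, 26), (24, n, d, 7, 26), (24, n, u, 35, 16), (24, n, u, 35, 22), (24, s, d, 4, 26), (24, s, d, 7, 26), (24, s, u, 35, 16), (24, s, u, 35, 22), (24, t, d, 4, 26), (24, t, d, 7, 26), (24, t, u, 35, 16), (24, t, u, 35, 22), (35, a, m, 4, 14), (35, a, u, 30, 16), (35, a, u, 30, 22), (35, a, v, 13, 28), (35, k, m, 4, 14), (35, k, u, 30, 16), (35, k, u, 30, 22), (35, k, v, 13, 28), (35, n, m, 4, 14), (35, n, u, 30, 16), (35, n, u, 30, 22), (35, n, v, 13, 28), (35, w, m, 4, 14), (35, w, u, 30, 16), (35, w, u, 30, 22), (35, w, v, 13, 28)}
Filtering on A ≠ 28 and B < 30 leaves {(24, k, d, 4, 26), (24, k, d, 7, 26), (24, n, d, 4, 26), (24, n, d, 7, 26), (24, s, d, 4, 26), (24, s, d, 7, 26), (24, t, d, 4, 26), (24, t, d, 7, 26), (35, a, m, 4, 14), (35, k, m, 4, 14), (35, n, m, 4, 14), (35, w, m, 4, 14)}.
π_{D, G, A} gives {(d, k, 26), (d, n, 26), (d, s, 26), (d, t, 26), (m, a, 14), (m, k, 14), (m, n, 14), (m, w, 14)} (4 duplicate(s) eliminated).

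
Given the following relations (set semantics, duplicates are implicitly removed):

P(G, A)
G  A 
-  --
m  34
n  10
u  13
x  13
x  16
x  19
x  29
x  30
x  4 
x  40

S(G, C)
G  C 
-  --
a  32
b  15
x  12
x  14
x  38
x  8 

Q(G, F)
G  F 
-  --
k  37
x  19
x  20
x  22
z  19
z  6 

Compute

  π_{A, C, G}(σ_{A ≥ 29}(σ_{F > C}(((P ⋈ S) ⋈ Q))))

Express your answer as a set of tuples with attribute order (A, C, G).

Natural join on G: {(x, 13, 12), (x, 13, 14), (x, 13, 38), (x, 13, 8), (x, 16, 12), (x, 16, 14), (x, 16, 38), (x, 16, 8), (x, 19, 12), (x, 19, 14), (x, 19, 38), (x, 19, 8), (x, 29, 12), (x, 29, 14), (x, 29, 38), (x, 29, 8), (x, 30, 12), (x, 30, 14), (x, 30, 38), (x, 30, 8), (x, 4, 12), (x, 4, 14), (x, 4, 38), (x, 4, 8), (x, 40, 12), (x, 40, 14), (x, 40, 38), (x, 40, 8)}
Natural join on G: {(x, 13, 12, 19), (x, 13, 12, 20), (x, 13, 12, 22), (x, 13, 14, 19), (x, 13, 14, 20), (x, 13, 14, 22), (x, 13, 38, 19), (x, 13, 38, 20), (x, 13, 38, 22), (x, 13, 8, 19), (x, 13, 8, 20), (x, 13, 8, 22), (x, 16, 12, 19), (x, 16, 12, 20), (x, 16, 12, 22), (x, 16, 14, 19), (x, 16, 14, 20), (x, 16, 14, 22), (x, 16, 38, 19), (x, 16, 38, 20), (x, 16, 38, 22), (x, 16, 8, 19), (x, 16, 8, 20), (x, 16, 8, 22), (x, 19, 12, 19), (x, 19, 12, 20), (x, 19, 12, 22), (x, 19, 14, 19), (x, 19, 14, 20), (x, 19, 14, 22), (x, 19, 38, 19), (x, 19, 38, 20), (x, 19, 38, 22), (x, 19, 8, 19), (x, 19, 8, 20), (x, 19, 8, 22), (x, 29, 12, 19), (x, 29, 12, 20), (x, 29, 12, 22), (x, 29, 14, 19), (x, 29, 14, 20), (x, 29, 14, 22), (x, 29, 38, 19), (x, 29, 38, 20), (x, 29, 38, 22), (x, 29, 8, 19), (x, 29, 8, 20), (x, 29, 8, 22), (x, 30, 12, 19), (x, 30, 12, 20), (x, 30, 12, 22), (x, 30, 14, 19), (x, 30, 14, 20), (x, 30, 14, 22), (x, 30, 38, 19), (x, 30, 38, 20), (x, 30, 38, 22), (x, 30, 8, 19), (x, 30, 8, 20), (x, 30, 8, 22), (x, 4, 12, 19), (x, 4, 12, 20), (x, 4, 12, 22), (x, 4, 14, 19), (x, 4, 14, 20), (x, 4, 14, 22), (x, 4, 38, 19), (x, 4, 38, 20), (x, 4, 38, 22), (x, 4, 8, 19), (x, 4, 8, 20), (x, 4, 8, 22), (x, 40, 12, 19), (x, 40, 12, 20), (x, 40, 12, 22), (x, 40, 14, 19), (x, 40, 14, 20), (x, 40, 14, 22), (x, 40, 38, 19), (x, 40, 38, 20), (x, 40, 38, 22), (x, 40, 8, 19), (x, 40, 8, 20), (x, 40, 8, 22)}
Selection F > C: {(x, 13, 12, 19), (x, 13, 12, 20), (x, 13, 12, 22), (x, 13, 14, 19), (x, 13, 14, 20), (x, 13, 14, 22), (x, 13, 8, 19), (x, 13, 8, 20), (x, 13, 8, 22), (x, 16, 12, 19), (x, 16, 12, 20), (x, 16, 12, 22), (x, 16, 14, 19), (x, 16, 14, 20), (x, 16, 14, 22), (x, 16, 8, 19), (x, 16, 8, 20), (x, 16, 8, 22), (x, 19, 12, 19), (x, 19, 12, 20), (x, 19, 12, 22), (x, 19, 14, 19), (x, 19, 14, 20), (x, 19, 14, 22), (x, 19, 8, 19), (x, 19, 8, 20), (x, 19, 8, 22), (x, 29, 12, 19), (x, 29, 12, 20), (x, 29, 12, 22), (x, 29, 14, 19), (x, 29, 14, 20), (x, 29, 14, 22), (x, 29, 8, 19), (x, 29, 8, 20), (x, 29, 8, 22), (x, 30, 12, 19), (x, 30, 12, 20), (x, 30, 12, 22), (x, 30, 14, 19), (x, 30, 14, 20), (x, 30, 14, 22), (x, 30, 8, 19), (x, 30, 8, 20), (x, 30, 8, 22), (x, 4, 12, 19), (x, 4, 12, 20), (x, 4, 12, 22), (x, 4, 14, 19), (x, 4, 14, 20), (x, 4, 14, 22), (x, 4, 8, 19), (x, 4, 8, 20), (x, 4, 8, 22), (x, 40, 12, 19), (x, 40, 12, 20), (x, 40, 12, 22), (x, 40, 14, 19), (x, 40, 14, 20), (x, 40, 14, 22), (x, 40, 8, 19), (x, 40, 8, 20), (x, 40, 8, 22)}
Selection A ≥ 29: {(x, 29, 12, 19), (x, 29, 12, 20), (x, 29, 12, 22), (x, 29, 14, 19), (x, 29, 14, 20), (x, 29, 14, 22), (x, 29, 8, 19), (x, 29, 8, 20), (x, 29, 8, 22), (x, 30, 12, 19), (x, 30, 12, 20), (x, 30, 12, 22), (x, 30, 14, 19), (x, 30, 14, 20), (x, 30, 14, 22), (x, 30, 8, 19), (x, 30, 8, 20), (x, 30, 8, 22), (x, 40, 12, 19), (x, 40, 12, 20), (x, 40, 12, 22), (x, 40, 14, 19), (x, 40, 14, 20), (x, 40, 14, 22), (x, 40, 8, 19), (x, 40, 8, 20), (x, 40, 8, 22)}
Projecting to A, C, G (18 duplicate(s) eliminated): {(29, 12, x), (29, 14, x), (29, 8, x), (30, 12, x), (30, 14, x), (30, 8, x), (40, 12, x), (40, 14, x), (40, 8, x)}

{(29, 12, x), (29, 14, x), (29, 8, x), (30, 12, x), (30, 14, x), (30, 8, x), (40, 12, x), (40, 14, x), (40, 8, x)}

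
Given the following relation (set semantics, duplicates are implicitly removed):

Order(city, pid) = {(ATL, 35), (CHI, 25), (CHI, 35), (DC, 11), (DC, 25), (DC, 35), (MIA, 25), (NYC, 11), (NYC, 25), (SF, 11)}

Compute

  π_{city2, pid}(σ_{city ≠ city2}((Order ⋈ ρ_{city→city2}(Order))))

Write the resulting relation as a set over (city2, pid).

{(ATL, 35), (CHI, 25), (CHI, 35), (DC, 11), (DC, 25), (DC, 35), (MIA, 25), (NYC, 11), (NYC, 25), (SF, 11)}

ρ[city→city2]: schema becomes (city2, pid); tuples unchanged.
Joining Order and ρ_{city→city2}(Order) on pid yields {(ATL, 35, ATL), (ATL, 35, CHI), (ATL, 35, DC), (CHI, 25, CHI), (CHI, 25, DC), (CHI, 25, MIA), (CHI, 25, NYC), (CHI, 35, ATL), (CHI, 35, CHI), (CHI, 35, DC), (DC, 11, DC), (DC, 11, NYC), (DC, 11, SF), (DC, 25, CHI), (DC, 25, DC), (DC, 25, MIA), (DC, 25, NYC), (DC, 35, ATL), (DC, 35, CHI), (DC, 35, DC), (MIA, 25, CHI), (MIA, 25, DC), (MIA, 25, MIA), (MIA, 25, NYC), (NYC, 11, DC), (NYC, 11, NYC), (NYC, 11, SF), (NYC, 25, CHI), (NYC, 25, DC), (NYC, 25, MIA), (NYC, 25, NYC), (SF, 11, DC), (SF, 11, NYC), (SF, 11, SF)}.
Apply σ_{city ≠ city2}; surviving tuples: {(ATL, 35, CHI), (ATL, 35, DC), (CHI, 25, DC), (CHI, 25, MIA), (CHI, 25, NYC), (CHI, 35, ATL), (CHI, 35, DC), (DC, 11, NYC), (DC, 11, SF), (DC, 25, CHI), (DC, 25, MIA), (DC, 25, NYC), (DC, 35, ATL), (DC, 35, CHI), (MIA, 25, CHI), (MIA, 25, DC), (MIA, 25, NYC), (NYC, 11, DC), (NYC, 11, SF), (NYC, 25, CHI), (NYC, 25, DC), (NYC, 25, MIA), (SF, 11, DC), (SF, 11, NYC)}
Keep only column(s) city2, pid (14 duplicate(s) eliminated): {(ATL, 35), (CHI, 25), (CHI, 35), (DC, 11), (DC, 25), (DC, 35), (MIA, 25), (NYC, 11), (NYC, 25), (SF, 11)}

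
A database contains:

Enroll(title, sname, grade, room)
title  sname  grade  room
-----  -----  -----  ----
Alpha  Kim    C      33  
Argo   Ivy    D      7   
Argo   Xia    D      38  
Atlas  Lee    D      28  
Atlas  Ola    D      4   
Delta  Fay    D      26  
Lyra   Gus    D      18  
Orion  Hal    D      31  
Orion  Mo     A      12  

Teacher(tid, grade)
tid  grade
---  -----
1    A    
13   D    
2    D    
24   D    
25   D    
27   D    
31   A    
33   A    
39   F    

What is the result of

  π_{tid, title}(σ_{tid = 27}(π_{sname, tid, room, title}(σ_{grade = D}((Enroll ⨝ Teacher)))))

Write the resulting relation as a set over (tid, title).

Joining Enroll and Teacher on grade yields {(Argo, Ivy, D, 7, 13), (Argo, Ivy, D, 7, 2), (Argo, Ivy, D, 7, 24), (Argo, Ivy, D, 7, 25), (Argo, Ivy, D, 7, 27), (Argo, Xia, D, 38, 13), (Argo, Xia, D, 38, 2), (Argo, Xia, D, 38, 24), (Argo, Xia, D, 38, 25), (Argo, Xia, D, 38, 27), (Atlas, Lee, D, 28, 13), (Atlas, Lee, D, 28, 2), (Atlas, Lee, D, 28, 24), (Atlas, Lee, D, 28, 25), (Atlas, Lee, D, 28, 27), (Atlas, Ola, D, 4, 13), (Atlas, Ola, D, 4, 2), (Atlas, Ola, D, 4, 24), (Atlas, Ola, D, 4, 25), (Atlas, Ola, D, 4, 27), (Delta, Fay, D, 26, 13), (Delta, Fay, D, 26, 2), (Delta, Fay, D, 26, 24), (Delta, Fay, D, 26, 25), (Delta, Fay, D, 26, 27), (Lyra, Gus, D, 18, 13), (Lyra, Gus, D, 18, 2), (Lyra, Gus, D, 18, 24), (Lyra, Gus, D, 18, 25), (Lyra, Gus, D, 18, 27), (Orion, Hal, D, 31, 13), (Orion, Hal, D, 31, 2), (Orion, Hal, D, 31, 24), (Orion, Hal, D, 31, 25), (Orion, Hal, D, 31, 27), (Orion, Mo, A, 12, 1), (Orion, Mo, A, 12, 31), (Orion, Mo, A, 12, 33)}.
Filtering on grade = D leaves {(Argo, Ivy, D, 7, 13), (Argo, Ivy, D, 7, 2), (Argo, Ivy, D, 7, 24), (Argo, Ivy, D, 7, 25), (Argo, Ivy, D, 7, 27), (Argo, Xia, D, 38, 13), (Argo, Xia, D, 38, 2), (Argo, Xia, D, 38, 24), (Argo, Xia, D, 38, 25), (Argo, Xia, D, 38, 27), (Atlas, Lee, D, 28, 13), (Atlas, Lee, D, 28, 2), (Atlas, Lee, D, 28, 24), (Atlas, Lee, D, 28, 25), (Atlas, Lee, D, 28, 27), (Atlas, Ola, D, 4, 13), (Atlas, Ola, D, 4, 2), (Atlas, Ola, D, 4, 24), (Atlas, Ola, D, 4, 25), (Atlas, Ola, D, 4, 27), (Delta, Fay, D, 26, 13), (Delta, Fay, D, 26, 2), (Delta, Fay, D, 26, 24), (Delta, Fay, D, 26, 25), (Delta, Fay, D, 26, 27), (Lyra, Gus, D, 18, 13), (Lyra, Gus, D, 18, 2), (Lyra, Gus, D, 18, 24), (Lyra, Gus, D, 18, 25), (Lyra, Gus, D, 18, 27), (Orion, Hal, D, 31, 13), (Orion, Hal, D, 31, 2), (Orion, Hal, D, 31, 24), (Orion, Hal, D, 31, 25), (Orion, Hal, D, 31, 27)}.
Projecting to sname, tid, room, title: {(Fay, 13, 26, Delta), (Fay, 2, 26, Delta), (Fay, 24, 26, Delta), (Fay, 25, 26, Delta), (Fay, 27, 26, Delta), (Gus, 13, 18, Lyra), (Gus, 2, 18, Lyra), (Gus, 24, 18, Lyra), (Gus, 25, 18, Lyra), (Gus, 27, 18, Lyra), (Hal, 13, 31, Orion), (Hal, 2, 31, Orion), (Hal, 24, 31, Orion), (Hal, 25, 31, Orion), (Hal, 27, 31, Orion), (Ivy, 13, 7, Argo), (Ivy, 2, 7, Argo), (Ivy, 24, 7, Argo), (Ivy, 25, 7, Argo), (Ivy, 27, 7, Argo), (Lee, 13, 28, Atlas), (Lee, 2, 28, Atlas), (Lee, 24, 28, Atlas), (Lee, 25, 28, Atlas), (Lee, 27, 28, Atlas), (Ola, 13, 4, Atlas), (Ola, 2, 4, Atlas), (Ola, 24, 4, Atlas), (Ola, 25, 4, Atlas), (Ola, 27, 4, Atlas), (Xia, 13, 38, Argo), (Xia, 2, 38, Argo), (Xia, 24, 38, Argo), (Xia, 25, 38, Argo), (Xia, 27, 38, Argo)}
Filtering on tid = 27 leaves {(Fay, 27, 26, Delta), (Gus, 27, 18, Lyra), (Hal, 27, 31, Orion), (Ivy, 27, 7, Argo), (Lee, 27, 28, Atlas), (Ola, 27, 4, Atlas), (Xia, 27, 38, Argo)}.
Projecting to tid, title (2 duplicate(s) eliminated): {(27, Argo), (27, Atlas), (27, Delta), (27, Lyra), (27, Orion)}

{(27, Argo), (27, Atlas), (27, Delta), (27, Lyra), (27, Orion)}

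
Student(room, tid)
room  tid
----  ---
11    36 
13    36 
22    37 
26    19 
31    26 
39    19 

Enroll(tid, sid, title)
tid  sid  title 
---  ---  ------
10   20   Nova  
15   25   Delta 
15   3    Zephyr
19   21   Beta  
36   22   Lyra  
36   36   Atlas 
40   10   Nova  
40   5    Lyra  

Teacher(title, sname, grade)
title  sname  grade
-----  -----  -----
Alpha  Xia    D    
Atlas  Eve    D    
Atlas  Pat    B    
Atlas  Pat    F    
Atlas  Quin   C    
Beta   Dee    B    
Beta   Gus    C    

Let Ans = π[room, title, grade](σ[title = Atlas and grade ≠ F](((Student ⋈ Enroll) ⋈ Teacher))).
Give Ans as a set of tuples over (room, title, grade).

Joining Student and Enroll on tid yields {(11, 36, 22, Lyra), (11, 36, 36, Atlas), (13, 36, 22, Lyra), (13, 36, 36, Atlas), (26, 19, 21, Beta), (39, 19, 21, Beta)}.
Joining (Student ⋈ Enroll) and Teacher on title yields {(11, 36, 36, Atlas, Eve, D), (11, 36, 36, Atlas, Pat, B), (11, 36, 36, Atlas, Pat, F), (11, 36, 36, Atlas, Quin, C), (13, 36, 36, Atlas, Eve, D), (13, 36, 36, Atlas, Pat, B), (13, 36, 36, Atlas, Pat, F), (13, 36, 36, Atlas, Quin, C), (26, 19, 21, Beta, Dee, B), (26, 19, 21, Beta, Gus, C), (39, 19, 21, Beta, Dee, B), (39, 19, 21, Beta, Gus, C)}.
σ[title = Atlas and grade ≠ F]: keep tuples satisfying title = Atlas and grade ≠ F → {(11, 36, 36, Atlas, Eve, D), (11, 36, 36, Atlas, Pat, B), (11, 36, 36, Atlas, Quin, C), (13, 36, 36, Atlas, Eve, D), (13, 36, 36, Atlas, Pat, B), (13, 36, 36, Atlas, Quin, C)}
Keep only column(s) room, title, grade: {(11, Atlas, B), (11, Atlas, C), (11, Atlas, D), (13, Atlas, B), (13, Atlas, C), (13, Atlas, D)}

{(11, Atlas, B), (11, Atlas, C), (11, Atlas, D), (13, Atlas, B), (13, Atlas, C), (13, Atlas, D)}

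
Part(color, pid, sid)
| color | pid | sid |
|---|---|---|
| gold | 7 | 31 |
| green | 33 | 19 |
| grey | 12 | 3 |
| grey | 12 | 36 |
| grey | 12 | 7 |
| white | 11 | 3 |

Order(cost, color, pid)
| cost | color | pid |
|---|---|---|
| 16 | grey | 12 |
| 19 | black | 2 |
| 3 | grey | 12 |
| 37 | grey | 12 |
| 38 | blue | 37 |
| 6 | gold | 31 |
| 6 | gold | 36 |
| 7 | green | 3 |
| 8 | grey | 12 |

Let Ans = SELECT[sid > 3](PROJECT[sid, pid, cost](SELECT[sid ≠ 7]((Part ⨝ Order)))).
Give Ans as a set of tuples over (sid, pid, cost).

Part ⋈ Order (natural join on color, pid): {(grey, 12, 3, 16), (grey, 12, 3, 3), (grey, 12, 3, 37), (grey, 12, 3, 8), (grey, 12, 36, 16), (grey, 12, 36, 3), (grey, 12, 36, 37), (grey, 12, 36, 8), (grey, 12, 7, 16), (grey, 12, 7, 3), (grey, 12, 7, 37), (grey, 12, 7, 8)}
σ[sid ≠ 7]: keep tuples satisfying sid ≠ 7 → {(grey, 12, 3, 16), (grey, 12, 3, 3), (grey, 12, 3, 37), (grey, 12, 3, 8), (grey, 12, 36, 16), (grey, 12, 36, 3), (grey, 12, 36, 37), (grey, 12, 36, 8)}
Keep only column(s) sid, pid, cost: {(3, 12, 16), (3, 12, 3), (3, 12, 37), (3, 12, 8), (36, 12, 16), (36, 12, 3), (36, 12, 37), (36, 12, 8)}
σ[sid > 3]: keep tuples satisfying sid > 3 → {(36, 12, 16), (36, 12, 3), (36, 12, 37), (36, 12, 8)}

{(36, 12, 16), (36, 12, 3), (36, 12, 37), (36, 12, 8)}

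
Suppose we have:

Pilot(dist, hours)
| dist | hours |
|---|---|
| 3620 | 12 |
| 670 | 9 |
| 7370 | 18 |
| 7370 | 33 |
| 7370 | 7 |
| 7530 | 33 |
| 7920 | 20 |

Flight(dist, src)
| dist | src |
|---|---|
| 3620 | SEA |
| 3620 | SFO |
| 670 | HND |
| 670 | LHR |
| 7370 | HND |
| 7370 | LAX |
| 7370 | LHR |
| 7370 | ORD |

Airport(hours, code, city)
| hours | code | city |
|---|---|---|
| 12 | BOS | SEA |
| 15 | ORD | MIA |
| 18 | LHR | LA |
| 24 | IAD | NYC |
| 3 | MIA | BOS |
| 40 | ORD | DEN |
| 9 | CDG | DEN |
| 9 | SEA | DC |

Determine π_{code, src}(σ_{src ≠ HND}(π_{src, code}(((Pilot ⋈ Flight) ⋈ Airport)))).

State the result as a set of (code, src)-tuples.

Joining Pilot and Flight on dist yields {(3620, 12, SEA), (3620, 12, SFO), (670, 9, HND), (670, 9, LHR), (7370, 18, HND), (7370, 18, LAX), (7370, 18, LHR), (7370, 18, ORD), (7370, 33, HND), (7370, 33, LAX), (7370, 33, LHR), (7370, 33, ORD), (7370, 7, HND), (7370, 7, LAX), (7370, 7, LHR), (7370, 7, ORD)}.
Joining (Pilot ⋈ Flight) and Airport on hours yields {(3620, 12, SEA, BOS, SEA), (3620, 12, SFO, BOS, SEA), (670, 9, HND, CDG, DEN), (670, 9, HND, SEA, DC), (670, 9, LHR, CDG, DEN), (670, 9, LHR, SEA, DC), (7370, 18, HND, LHR, LA), (7370, 18, LAX, LHR, LA), (7370, 18, LHR, LHR, LA), (7370, 18, ORD, LHR, LA)}.
π_{src, code} gives {(HND, CDG), (HND, LHR), (HND, SEA), (LAX, LHR), (LHR, CDG), (LHR, LHR), (LHR, SEA), (ORD, LHR), (SEA, BOS), (SFO, BOS)}.
Apply σ_{src ≠ HND}; surviving tuples: {(LAX, LHR), (LHR, CDG), (LHR, LHR), (LHR, SEA), (ORD, LHR), (SEA, BOS), (SFO, BOS)}
π_{code, src} gives {(BOS, SEA), (BOS, SFO), (CDG, LHR), (LHR, LAX), (LHR, LHR), (LHR, ORD), (SEA, LHR)}.

{(BOS, SEA), (BOS, SFO), (CDG, LHR), (LHR, LAX), (LHR, LHR), (LHR, ORD), (SEA, LHR)}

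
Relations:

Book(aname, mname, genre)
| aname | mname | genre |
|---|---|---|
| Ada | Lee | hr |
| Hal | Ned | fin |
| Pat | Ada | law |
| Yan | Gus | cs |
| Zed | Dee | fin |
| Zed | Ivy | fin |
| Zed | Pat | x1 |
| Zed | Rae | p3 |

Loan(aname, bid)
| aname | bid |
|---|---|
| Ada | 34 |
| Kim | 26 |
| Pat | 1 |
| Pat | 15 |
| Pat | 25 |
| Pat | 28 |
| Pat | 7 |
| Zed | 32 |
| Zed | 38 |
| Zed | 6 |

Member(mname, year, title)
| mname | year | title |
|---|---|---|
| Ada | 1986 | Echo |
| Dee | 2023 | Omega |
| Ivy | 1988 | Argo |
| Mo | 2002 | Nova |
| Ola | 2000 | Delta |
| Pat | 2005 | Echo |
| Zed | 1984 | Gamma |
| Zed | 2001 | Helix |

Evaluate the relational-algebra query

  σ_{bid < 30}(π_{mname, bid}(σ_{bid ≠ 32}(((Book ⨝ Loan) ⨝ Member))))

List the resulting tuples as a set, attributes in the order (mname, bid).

Natural join on aname: {(Ada, Lee, hr, 34), (Pat, Ada, law, 1), (Pat, Ada, law, 15), (Pat, Ada, law, 25), (Pat, Ada, law, 28), (Pat, Ada, law, 7), (Zed, Dee, fin, 32), (Zed, Dee, fin, 38), (Zed, Dee, fin, 6), (Zed, Ivy, fin, 32), (Zed, Ivy, fin, 38), (Zed, Ivy, fin, 6), (Zed, Pat, x1, 32), (Zed, Pat, x1, 38), (Zed, Pat, x1, 6), (Zed, Rae, p3, 32), (Zed, Rae, p3, 38), (Zed, Rae, p3, 6)}
Natural join on mname: {(Pat, Ada, law, 1, 1986, Echo), (Pat, Ada, law, 15, 1986, Echo), (Pat, Ada, law, 25, 1986, Echo), (Pat, Ada, law, 28, 1986, Echo), (Pat, Ada, law, 7, 1986, Echo), (Zed, Dee, fin, 32, 2023, Omega), (Zed, Dee, fin, 38, 2023, Omega), (Zed, Dee, fin, 6, 2023, Omega), (Zed, Ivy, fin, 32, 1988, Argo), (Zed, Ivy, fin, 38, 1988, Argo), (Zed, Ivy, fin, 6, 1988, Argo), (Zed, Pat, x1, 32, 2005, Echo), (Zed, Pat, x1, 38, 2005, Echo), (Zed, Pat, x1, 6, 2005, Echo)}
Apply σ_{bid ≠ 32}; surviving tuples: {(Pat, Ada, law, 1, 1986, Echo), (Pat, Ada, law, 15, 1986, Echo), (Pat, Ada, law, 25, 1986, Echo), (Pat, Ada, law, 28, 1986, Echo), (Pat, Ada, law, 7, 1986, Echo), (Zed, Dee, fin, 38, 2023, Omega), (Zed, Dee, fin, 6, 2023, Omega), (Zed, Ivy, fin, 38, 1988, Argo), (Zed, Ivy, fin, 6, 1988, Argo), (Zed, Pat, x1, 38, 2005, Echo), (Zed, Pat, x1, 6, 2005, Echo)}
π[mname, bid]: project onto (mname, bid) → {(Ada, 1), (Ada, 15), (Ada, 25), (Ada, 28), (Ada, 7), (Dee, 38), (Dee, 6), (Ivy, 38), (Ivy, 6), (Pat, 38), (Pat, 6)}
Apply σ_{bid < 30}; surviving tuples: {(Ada, 1), (Ada, 15), (Ada, 25), (Ada, 28), (Ada, 7), (Dee, 6), (Ivy, 6), (Pat, 6)}

{(Ada, 1), (Ada, 15), (Ada, 25), (Ada, 28), (Ada, 7), (Dee, 6), (Ivy, 6), (Pat, 6)}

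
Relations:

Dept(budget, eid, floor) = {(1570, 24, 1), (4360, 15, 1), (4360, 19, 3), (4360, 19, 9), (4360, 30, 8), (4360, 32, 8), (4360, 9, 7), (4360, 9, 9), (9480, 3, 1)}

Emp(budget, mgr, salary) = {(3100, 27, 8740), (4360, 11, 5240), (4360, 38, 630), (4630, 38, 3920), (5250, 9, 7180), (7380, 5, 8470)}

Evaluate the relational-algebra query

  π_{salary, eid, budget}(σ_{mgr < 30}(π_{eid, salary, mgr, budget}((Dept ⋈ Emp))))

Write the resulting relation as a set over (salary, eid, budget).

Dept ⋈ Emp (natural join on budget): {(4360, 15, 1, 11, 5240), (4360, 15, 1, 38, 630), (4360, 19, 3, 11, 5240), (4360, 19, 3, 38, 630), (4360, 19, 9, 11, 5240), (4360, 19, 9, 38, 630), (4360, 30, 8, 11, 5240), (4360, 30, 8, 38, 630), (4360, 32, 8, 11, 5240), (4360, 32, 8, 38, 630), (4360, 9, 7, 11, 5240), (4360, 9, 7, 38, 630), (4360, 9, 9, 11, 5240), (4360, 9, 9, 38, 630)}
Projecting to eid, salary, mgr, budget (4 duplicate(s) eliminated): {(15, 5240, 11, 4360), (15, 630, 38, 4360), (19, 5240, 11, 4360), (19, 630, 38, 4360), (30, 5240, 11, 4360), (30, 630, 38, 4360), (32, 5240, 11, 4360), (32, 630, 38, 4360), (9, 5240, 11, 4360), (9, 630, 38, 4360)}
Apply σ_{mgr < 30}; surviving tuples: {(15, 5240, 11, 4360), (19, 5240, 11, 4360), (30, 5240, 11, 4360), (32, 5240, 11, 4360), (9, 5240, 11, 4360)}
Projecting to salary, eid, budget: {(5240, 15, 4360), (5240, 19, 4360), (5240, 30, 4360), (5240, 32, 4360), (5240, 9, 4360)}

{(5240, 15, 4360), (5240, 19, 4360), (5240, 30, 4360), (5240, 32, 4360), (5240, 9, 4360)}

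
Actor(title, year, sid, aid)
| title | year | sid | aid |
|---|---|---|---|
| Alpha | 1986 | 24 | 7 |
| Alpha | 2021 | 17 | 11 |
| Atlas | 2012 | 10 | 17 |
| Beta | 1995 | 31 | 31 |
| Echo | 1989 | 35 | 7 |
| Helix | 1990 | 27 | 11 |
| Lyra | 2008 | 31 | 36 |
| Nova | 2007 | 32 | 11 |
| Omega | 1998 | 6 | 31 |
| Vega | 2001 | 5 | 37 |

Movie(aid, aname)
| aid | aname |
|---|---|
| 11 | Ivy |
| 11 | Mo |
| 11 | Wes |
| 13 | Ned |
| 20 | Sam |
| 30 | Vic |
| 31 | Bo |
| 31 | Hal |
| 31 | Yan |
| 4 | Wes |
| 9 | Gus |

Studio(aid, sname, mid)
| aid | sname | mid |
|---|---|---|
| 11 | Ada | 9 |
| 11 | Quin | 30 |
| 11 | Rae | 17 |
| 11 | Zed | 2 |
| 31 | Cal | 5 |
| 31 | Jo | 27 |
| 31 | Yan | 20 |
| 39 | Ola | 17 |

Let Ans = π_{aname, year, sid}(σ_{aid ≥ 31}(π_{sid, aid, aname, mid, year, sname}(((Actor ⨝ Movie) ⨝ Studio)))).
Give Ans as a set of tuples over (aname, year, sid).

{(Bo, 1995, 31), (Bo, 1998, 6), (Hal, 1995, 31), (Hal, 1998, 6), (Yan, 1995, 31), (Yan, 1998, 6)}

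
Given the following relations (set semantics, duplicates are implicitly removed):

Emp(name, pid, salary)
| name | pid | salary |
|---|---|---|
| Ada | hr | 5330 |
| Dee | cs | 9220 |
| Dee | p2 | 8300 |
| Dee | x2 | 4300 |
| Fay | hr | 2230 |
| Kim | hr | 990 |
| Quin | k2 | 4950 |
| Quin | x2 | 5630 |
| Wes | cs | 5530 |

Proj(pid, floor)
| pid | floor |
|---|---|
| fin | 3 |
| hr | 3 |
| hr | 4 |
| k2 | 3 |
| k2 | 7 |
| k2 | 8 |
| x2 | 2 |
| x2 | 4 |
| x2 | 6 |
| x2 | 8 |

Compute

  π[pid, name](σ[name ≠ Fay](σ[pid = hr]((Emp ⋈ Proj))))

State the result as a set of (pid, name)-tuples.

{(hr, Ada), (hr, Kim)}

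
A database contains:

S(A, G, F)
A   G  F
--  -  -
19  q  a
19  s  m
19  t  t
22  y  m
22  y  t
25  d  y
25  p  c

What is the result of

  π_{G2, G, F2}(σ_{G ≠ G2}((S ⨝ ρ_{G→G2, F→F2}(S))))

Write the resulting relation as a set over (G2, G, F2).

{(d, p, y), (p, d, c), (q, s, a), (q, t, a), (s, q, m), (s, t, m), (t, q, t), (t, s, t)}

ρ[G→G2, F→F2]: schema becomes (A, G2, F2); tuples unchanged.
Joining S and ρ_{G→G2, F→F2}(S) on A yields {(19, q, a, q, a), (19, q, a, s, m), (19, q, a, t, t), (19, s, m, q, a), (19, s, m, s, m), (19, s, m, t, t), (19, t, t, q, a), (19, t, t, s, m), (19, t, t, t, t), (22, y, m, y, m), (22, y, m, y, t), (22, y, t, y, m), (22, y, t, y, t), (25, d, y, d, y), (25, d, y, p, c), (25, p, c, d, y), (25, p, c, p, c)}.
Selection G ≠ G2: {(19, q, a, s, m), (19, q, a, t, t), (19, s, m, q, a), (19, s, m, t, t), (19, t, t, q, a), (19, t, t, s, m), (25, d, y, p, c), (25, p, c, d, y)}
π_{G2, G, F2} gives {(d, p, y), (p, d, c), (q, s, a), (q, t, a), (s, q, m), (s, t, m), (t, q, t), (t, s, t)}.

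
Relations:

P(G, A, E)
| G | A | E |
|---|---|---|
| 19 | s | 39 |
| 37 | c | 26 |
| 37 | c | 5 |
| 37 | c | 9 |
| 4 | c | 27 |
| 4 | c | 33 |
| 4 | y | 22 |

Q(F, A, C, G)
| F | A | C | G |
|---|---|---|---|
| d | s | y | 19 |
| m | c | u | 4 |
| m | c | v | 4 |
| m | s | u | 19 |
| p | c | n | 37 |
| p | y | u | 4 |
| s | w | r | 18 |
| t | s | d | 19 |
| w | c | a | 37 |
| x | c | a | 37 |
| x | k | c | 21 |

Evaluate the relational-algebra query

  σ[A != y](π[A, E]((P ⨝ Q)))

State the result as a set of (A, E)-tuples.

{(c, 26), (c, 27), (c, 33), (c, 5), (c, 9), (s, 39)}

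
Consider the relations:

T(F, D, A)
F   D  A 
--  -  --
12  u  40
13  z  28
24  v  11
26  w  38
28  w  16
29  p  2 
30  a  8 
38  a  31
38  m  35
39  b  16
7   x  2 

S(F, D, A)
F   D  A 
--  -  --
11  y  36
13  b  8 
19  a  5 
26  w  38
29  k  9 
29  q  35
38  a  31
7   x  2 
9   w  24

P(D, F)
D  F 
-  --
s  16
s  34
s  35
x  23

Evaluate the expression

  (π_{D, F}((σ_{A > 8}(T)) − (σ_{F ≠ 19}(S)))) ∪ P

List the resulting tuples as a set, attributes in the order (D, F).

{(b, 39), (m, 38), (s, 16), (s, 34), (s, 35), (u, 12), (v, 24), (w, 28), (x, 23), (z, 13)}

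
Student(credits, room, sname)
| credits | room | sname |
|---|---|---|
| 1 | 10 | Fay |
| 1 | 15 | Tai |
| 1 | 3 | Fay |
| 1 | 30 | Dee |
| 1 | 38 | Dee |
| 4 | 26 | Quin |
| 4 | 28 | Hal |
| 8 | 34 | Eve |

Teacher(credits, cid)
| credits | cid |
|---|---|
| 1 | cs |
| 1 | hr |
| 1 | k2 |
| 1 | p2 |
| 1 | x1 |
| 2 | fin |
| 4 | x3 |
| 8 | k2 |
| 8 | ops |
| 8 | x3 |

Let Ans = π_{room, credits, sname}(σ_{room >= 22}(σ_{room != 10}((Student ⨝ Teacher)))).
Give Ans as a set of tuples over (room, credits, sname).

Natural join on credits: {(1, 10, Fay, cs), (1, 10, Fay, hr), (1, 10, Fay, k2), (1, 10, Fay, p2), (1, 10, Fay, x1), (1, 15, Tai, cs), (1, 15, Tai, hr), (1, 15, Tai, k2), (1, 15, Tai, p2), (1, 15, Tai, x1), (1, 3, Fay, cs), (1, 3, Fay, hr), (1, 3, Fay, k2), (1, 3, Fay, p2), (1, 3, Fay, x1), (1, 30, Dee, cs), (1, 30, Dee, hr), (1, 30, Dee, k2), (1, 30, Dee, p2), (1, 30, Dee, x1), (1, 38, Dee, cs), (1, 38, Dee, hr), (1, 38, Dee, k2), (1, 38, Dee, p2), (1, 38, Dee, x1), (4, 26, Quin, x3), (4, 28, Hal, x3), (8, 34, Eve, k2), (8, 34, Eve, ops), (8, 34, Eve, x3)}
σ[room != 10]: keep tuples satisfying room != 10 → {(1, 15, Tai, cs), (1, 15, Tai, hr), (1, 15, Tai, k2), (1, 15, Tai, p2), (1, 15, Tai, x1), (1, 3, Fay, cs), (1, 3, Fay, hr), (1, 3, Fay, k2), (1, 3, Fay, p2), (1, 3, Fay, x1), (1, 30, Dee, cs), (1, 30, Dee, hr), (1, 30, Dee, k2), (1, 30, Dee, p2), (1, 30, Dee, x1), (1, 38, Dee, cs), (1, 38, Dee, hr), (1, 38, Dee, k2), (1, 38, Dee, p2), (1, 38, Dee, x1), (4, 26, Quin, x3), (4, 28, Hal, x3), (8, 34, Eve, k2), (8, 34, Eve, ops), (8, 34, Eve, x3)}
σ[room >= 22]: keep tuples satisfying room >= 22 → {(1, 30, Dee, cs), (1, 30, Dee, hr), (1, 30, Dee, k2), (1, 30, Dee, p2), (1, 30, Dee, x1), (1, 38, Dee, cs), (1, 38, Dee, hr), (1, 38, Dee, k2), (1, 38, Dee, p2), (1, 38, Dee, x1), (4, 26, Quin, x3), (4, 28, Hal, x3), (8, 34, Eve, k2), (8, 34, Eve, ops), (8, 34, Eve, x3)}
Projecting to room, credits, sname (10 duplicate(s) eliminated): {(26, 4, Quin), (28, 4, Hal), (30, 1, Dee), (34, 8, Eve), (38, 1, Dee)}

{(26, 4, Quin), (28, 4, Hal), (30, 1, Dee), (34, 8, Eve), (38, 1, Dee)}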